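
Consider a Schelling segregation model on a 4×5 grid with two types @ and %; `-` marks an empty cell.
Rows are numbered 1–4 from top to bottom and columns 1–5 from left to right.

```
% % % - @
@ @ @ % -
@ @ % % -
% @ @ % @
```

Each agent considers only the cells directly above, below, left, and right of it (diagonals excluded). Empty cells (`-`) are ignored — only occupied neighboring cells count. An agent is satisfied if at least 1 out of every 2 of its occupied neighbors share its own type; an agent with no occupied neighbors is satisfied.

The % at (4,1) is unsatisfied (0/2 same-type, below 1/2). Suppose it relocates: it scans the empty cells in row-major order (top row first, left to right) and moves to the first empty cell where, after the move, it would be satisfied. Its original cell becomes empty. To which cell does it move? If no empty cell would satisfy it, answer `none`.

(1,4)

Vacating (4,1). Empty cells in order:
  (1,4): 2/3 same-type → satisfied — stop here.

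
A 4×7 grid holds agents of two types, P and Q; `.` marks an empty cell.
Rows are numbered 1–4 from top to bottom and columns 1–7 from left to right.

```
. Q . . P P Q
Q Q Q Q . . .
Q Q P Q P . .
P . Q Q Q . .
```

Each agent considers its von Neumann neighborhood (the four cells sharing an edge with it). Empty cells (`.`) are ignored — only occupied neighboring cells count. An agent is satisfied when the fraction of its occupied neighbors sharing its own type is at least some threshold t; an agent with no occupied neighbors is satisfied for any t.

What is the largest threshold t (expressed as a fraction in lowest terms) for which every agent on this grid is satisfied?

0/1

(1,2)Q 1/1
(1,5)P 1/1
(1,6)P 1/2
(1,7)Q 0/1
(2,1)Q 2/2
(2,2)Q 4/4
(2,3)Q 2/3
(2,4)Q 2/2
(3,1)Q 2/3
(3,2)Q 2/3
(3,3)P 0/4
(3,4)Q 2/4
(3,5)P 0/2
(4,1)P 0/1
(4,3)Q 1/2
(4,4)Q 3/3
(4,5)Q 1/2
The smallest same-type fraction is 0/1 at (1,7), which reduces to 0/1. Any threshold above that leaves this agent unsatisfied.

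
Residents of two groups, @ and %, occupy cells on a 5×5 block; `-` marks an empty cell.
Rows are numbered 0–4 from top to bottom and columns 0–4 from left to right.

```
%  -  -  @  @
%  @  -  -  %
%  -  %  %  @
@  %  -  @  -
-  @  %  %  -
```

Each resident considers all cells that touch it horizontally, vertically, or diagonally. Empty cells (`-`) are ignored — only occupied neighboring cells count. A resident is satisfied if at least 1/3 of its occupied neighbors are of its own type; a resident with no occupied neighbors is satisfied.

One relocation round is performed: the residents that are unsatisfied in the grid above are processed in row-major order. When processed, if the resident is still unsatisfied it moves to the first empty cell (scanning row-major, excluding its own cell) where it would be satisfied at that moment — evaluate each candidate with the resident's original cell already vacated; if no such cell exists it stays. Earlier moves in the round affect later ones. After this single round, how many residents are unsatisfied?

1

Initially unsatisfied (in order): (1,1), (1,4), (3,3).
  (1,1) → (0,2).
  (1,4) → (0,1).
  (3,3) → (1,2).
Resulting grid:
% % @ @ @
% - @ - -
% - % % @
@ % - - -
- @ % % -
Unsatisfied now: (2,4).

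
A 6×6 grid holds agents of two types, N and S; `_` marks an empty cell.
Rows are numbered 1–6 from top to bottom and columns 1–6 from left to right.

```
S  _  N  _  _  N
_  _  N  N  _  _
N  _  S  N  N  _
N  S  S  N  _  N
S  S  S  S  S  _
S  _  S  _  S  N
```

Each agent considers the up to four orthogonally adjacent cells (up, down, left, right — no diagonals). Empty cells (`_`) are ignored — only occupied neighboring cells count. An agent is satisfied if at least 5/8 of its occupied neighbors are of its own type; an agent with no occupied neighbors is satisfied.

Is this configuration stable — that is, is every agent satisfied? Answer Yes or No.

Row 1: (1,1)S 0/0 ok · (1,3)N 1/1 ok · (1,6)N 0/0 ok
Row 2: (2,3)N 2/3 ok · (2,4)N 2/2 ok
Row 3: (3,1)N 1/1 ok · (3,3)S 1/3 unhappy · (3,4)N 3/4 ok · (3,5)N 1/1 ok
Row 4: (4,1)N 1/3 unhappy · (4,2)S 2/3 ok · (4,3)S 3/4 ok · (4,4)N 1/3 unhappy · (4,6)N 0/0 ok
Row 5: (5,1)S 2/3 ok · (5,2)S 3/3 ok · (5,3)S 4/4 ok · (5,4)S 2/3 ok · (5,5)S 2/2 ok
Row 6: (6,1)S 1/1 ok · (6,3)S 1/1 ok · (6,5)S 1/2 unhappy · (6,6)N 0/1 unhappy
For instance (3,3) has only 1/3 same-type neighbors, below 5/8.

No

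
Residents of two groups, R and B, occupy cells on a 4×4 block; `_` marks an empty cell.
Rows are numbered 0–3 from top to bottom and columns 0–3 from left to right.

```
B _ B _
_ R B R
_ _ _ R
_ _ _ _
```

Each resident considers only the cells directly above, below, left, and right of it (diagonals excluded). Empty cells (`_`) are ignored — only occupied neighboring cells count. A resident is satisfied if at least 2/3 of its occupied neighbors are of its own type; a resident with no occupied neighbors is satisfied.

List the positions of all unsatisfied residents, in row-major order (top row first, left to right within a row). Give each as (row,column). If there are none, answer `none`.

Row 0: (0,0)B 0/0 ✓ · (0,2)B 1/1 ✓
Row 1: (1,1)R 0/1 ✗ · (1,2)B 1/3 ✗ · (1,3)R 1/2 ✗
Row 2: (2,3)R 1/1 ✓

(1,1), (1,2), (1,3)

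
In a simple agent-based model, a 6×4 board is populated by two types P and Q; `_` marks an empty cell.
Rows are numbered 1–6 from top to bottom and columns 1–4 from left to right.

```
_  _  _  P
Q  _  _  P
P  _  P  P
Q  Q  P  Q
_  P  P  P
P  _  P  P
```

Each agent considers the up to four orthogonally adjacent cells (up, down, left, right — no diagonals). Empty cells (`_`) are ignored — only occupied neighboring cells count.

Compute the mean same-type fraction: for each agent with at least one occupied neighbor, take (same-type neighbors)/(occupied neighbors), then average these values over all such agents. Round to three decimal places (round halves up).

(1,4)P 1/1
(2,1)Q 0/1
(2,4)P 2/2
(3,1)P 0/2
(3,3)P 2/2
(3,4)P 2/3
(4,1)Q 1/2
(4,2)Q 1/3
(4,3)P 2/4
(4,4)Q 0/3
(5,2)P 1/2
(5,3)P 4/4
(5,4)P 2/3
(6,1)P — no occupied neighbors
(6,3)P 2/2
(6,4)P 2/2
Sum over 15 agents: 1/1 + 0/1 + 2/2 + 0/2 + 2/2 + 2/3 + 1/2 + 1/3 + 2/4 + 0/3 + 1/2 + 4/4 + 2/3 + 2/2 + 2/2 = 55/6; mean = 55/6 ÷ 15 = 11/18 = 0.611111… → 0.611.

0.611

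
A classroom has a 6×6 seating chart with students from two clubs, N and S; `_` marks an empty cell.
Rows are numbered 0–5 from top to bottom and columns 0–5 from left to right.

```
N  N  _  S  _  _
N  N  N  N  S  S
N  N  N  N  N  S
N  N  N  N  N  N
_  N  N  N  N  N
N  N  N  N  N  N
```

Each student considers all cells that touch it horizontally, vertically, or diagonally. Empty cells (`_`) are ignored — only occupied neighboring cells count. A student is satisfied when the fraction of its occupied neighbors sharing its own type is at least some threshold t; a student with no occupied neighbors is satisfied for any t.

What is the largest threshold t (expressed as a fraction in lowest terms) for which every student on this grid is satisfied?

1/3

Row 0: (0,0)N 3/3 · (0,1)N 4/4 · (0,3)S 1/3
Row 1: (1,0)N 5/5 · (1,1)N 7/7 · (1,2)N 6/7 · (1,3)N 4/6 · (1,4)S 3/6 · (1,5)S 2/3
Row 2: (2,0)N 5/5 · (2,1)N 8/8 · (2,2)N 8/8 · (2,3)N 7/8 · (2,4)N 5/8 · (2,5)S 2/5
Row 3: (3,0)N 4/4 · (3,1)N 7/7 · (3,2)N 8/8 · (3,3)N 8/8 · (3,4)N 7/8 · (3,5)N 4/5
Row 4: (4,1)N 7/7 · (4,2)N 8/8 · (4,3)N 8/8 · (4,4)N 8/8 · (4,5)N 5/5
Row 5: (5,0)N 2/2 · (5,1)N 4/4 · (5,2)N 5/5 · (5,3)N 5/5 · (5,4)N 5/5 · (5,5)N 3/3
The smallest same-type fraction is 1/3 at (0,3), which reduces to 1/3. Any threshold above that leaves this student unsatisfied.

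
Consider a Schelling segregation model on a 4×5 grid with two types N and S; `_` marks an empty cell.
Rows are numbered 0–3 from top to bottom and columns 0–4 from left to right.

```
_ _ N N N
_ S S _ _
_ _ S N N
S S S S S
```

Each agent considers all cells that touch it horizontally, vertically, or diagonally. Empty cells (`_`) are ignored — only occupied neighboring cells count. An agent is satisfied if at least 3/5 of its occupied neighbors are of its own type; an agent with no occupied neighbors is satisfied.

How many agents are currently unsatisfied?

5

(0,2)N 1/3 unhappy
(0,3)N 2/3 ok
(0,4)N 1/1 ok
(1,1)S 2/3 ok
(1,2)S 2/5 unhappy
(2,2)S 5/6 ok
(2,3)N 1/6 unhappy
(2,4)N 1/3 unhappy
(3,0)S 1/1 ok
(3,1)S 3/3 ok
(3,2)S 3/4 ok
(3,3)S 3/5 ok
(3,4)S 1/3 unhappy
Unsatisfied: (0,2), (1,2), (2,3), (2,4), (3,4) — 5 in total.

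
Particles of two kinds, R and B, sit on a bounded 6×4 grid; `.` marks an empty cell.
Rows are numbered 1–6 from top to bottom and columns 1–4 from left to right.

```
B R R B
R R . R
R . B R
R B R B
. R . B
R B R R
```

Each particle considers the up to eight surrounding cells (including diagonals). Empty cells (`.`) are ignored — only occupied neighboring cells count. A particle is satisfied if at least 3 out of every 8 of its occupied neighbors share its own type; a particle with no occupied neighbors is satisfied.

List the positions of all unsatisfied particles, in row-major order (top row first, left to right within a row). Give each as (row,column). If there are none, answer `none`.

(1,1), (1,4), (3,3), (4,2), (4,3), (5,4), (6,2)

Row 1: (1,1)B 0/3 not · (1,2)R 3/4 satisfied · (1,3)R 3/4 satisfied · (1,4)B 0/2 not
Row 2: (2,1)R 3/4 satisfied · (2,2)R 4/6 satisfied · (2,4)R 2/4 satisfied
Row 3: (3,1)R 3/4 satisfied · (3,3)B 2/6 not · (3,4)R 2/4 satisfied
Row 4: (4,1)R 2/3 satisfied · (4,2)B 1/5 not · (4,3)R 2/6 not · (4,4)B 2/4 satisfied
Row 5: (5,2)R 4/6 satisfied · (5,4)B 1/4 not
Row 6: (6,1)R 1/2 satisfied · (6,2)B 0/3 not · (6,3)R 2/4 satisfied · (6,4)R 1/2 satisfied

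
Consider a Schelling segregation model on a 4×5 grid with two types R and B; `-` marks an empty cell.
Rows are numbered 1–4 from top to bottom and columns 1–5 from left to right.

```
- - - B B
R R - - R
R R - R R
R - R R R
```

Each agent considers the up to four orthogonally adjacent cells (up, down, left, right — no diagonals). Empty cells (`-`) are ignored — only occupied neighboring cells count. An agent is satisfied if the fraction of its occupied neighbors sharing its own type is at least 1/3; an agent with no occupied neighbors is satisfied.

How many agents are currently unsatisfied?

0

Row 1: (1,4)B 1/1 ✓ · (1,5)B 1/2 ✓
Row 2: (2,1)R 2/2 ✓ · (2,2)R 2/2 ✓ · (2,5)R 1/2 ✓
Row 3: (3,1)R 3/3 ✓ · (3,2)R 2/2 ✓ · (3,4)R 2/2 ✓ · (3,5)R 3/3 ✓
Row 4: (4,1)R 1/1 ✓ · (4,3)R 1/1 ✓ · (4,4)R 3/3 ✓ · (4,5)R 2/2 ✓
Every one meets the threshold.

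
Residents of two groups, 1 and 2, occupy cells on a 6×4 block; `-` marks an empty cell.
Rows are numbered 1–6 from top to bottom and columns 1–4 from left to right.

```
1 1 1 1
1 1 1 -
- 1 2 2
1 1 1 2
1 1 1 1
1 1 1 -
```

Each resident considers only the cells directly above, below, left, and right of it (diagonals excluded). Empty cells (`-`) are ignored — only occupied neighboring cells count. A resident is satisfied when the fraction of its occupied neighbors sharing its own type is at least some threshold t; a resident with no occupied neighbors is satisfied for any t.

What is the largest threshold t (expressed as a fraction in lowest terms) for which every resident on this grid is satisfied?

1/4

(1,1)1 2/2
(1,2)1 3/3
(1,3)1 3/3
(1,4)1 1/1
(2,1)1 2/2
(2,2)1 4/4
(2,3)1 2/3
(3,2)1 2/3
(3,3)2 1/4
(3,4)2 2/2
(4,1)1 2/2
(4,2)1 4/4
(4,3)1 2/4
(4,4)2 1/3
(5,1)1 3/3
(5,2)1 4/4
(5,3)1 4/4
(5,4)1 1/2
(6,1)1 2/2
(6,2)1 3/3
(6,3)1 2/2
The smallest same-type fraction is 1/4 at (3,3), which reduces to 1/4. Any threshold above that leaves this resident unsatisfied.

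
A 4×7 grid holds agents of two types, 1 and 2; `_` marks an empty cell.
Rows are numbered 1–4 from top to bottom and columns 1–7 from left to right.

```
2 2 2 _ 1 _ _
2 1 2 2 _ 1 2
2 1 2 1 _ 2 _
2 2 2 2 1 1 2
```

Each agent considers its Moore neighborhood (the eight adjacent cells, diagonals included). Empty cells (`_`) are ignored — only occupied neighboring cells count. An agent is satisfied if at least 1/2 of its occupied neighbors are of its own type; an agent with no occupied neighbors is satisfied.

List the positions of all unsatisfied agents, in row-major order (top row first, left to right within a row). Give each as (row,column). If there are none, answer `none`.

(2,2), (2,6), (3,2), (3,4), (3,6), (4,6)

(1,1)2 2/3 satisfied
(1,2)2 4/5 satisfied
(1,3)2 3/4 satisfied
(1,5)1 1/2 satisfied
(2,1)2 3/5 satisfied
(2,2)1 1/8 not
(2,3)2 4/7 satisfied
(2,4)2 3/5 satisfied
(2,6)1 1/3 not
(2,7)2 1/2 satisfied
(3,1)2 3/5 satisfied
(3,2)1 1/8 not
(3,3)2 5/8 satisfied
(3,4)1 1/6 not
(3,6)2 2/5 not
(4,1)2 2/3 satisfied
(4,2)2 4/5 satisfied
(4,3)2 3/5 satisfied
(4,4)2 2/4 satisfied
(4,5)1 2/4 satisfied
(4,6)1 1/3 not
(4,7)2 1/2 satisfied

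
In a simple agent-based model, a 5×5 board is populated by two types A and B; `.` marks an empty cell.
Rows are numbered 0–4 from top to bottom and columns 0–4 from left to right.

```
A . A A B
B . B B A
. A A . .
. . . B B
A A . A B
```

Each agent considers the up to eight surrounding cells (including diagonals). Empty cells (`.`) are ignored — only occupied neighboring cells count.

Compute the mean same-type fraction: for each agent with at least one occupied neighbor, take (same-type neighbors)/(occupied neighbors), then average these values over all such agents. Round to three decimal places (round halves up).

Row 0: (0,0)A 0/1 · (0,2)A 1/3 · (0,3)A 2/5 · (0,4)B 1/3
Row 1: (1,0)B 0/2 · (1,2)B 1/5 · (1,3)B 2/6 · (1,4)A 1/3
Row 2: (2,1)A 1/3 · (2,2)A 1/4
Row 3: (3,3)B 2/4 · (3,4)B 2/3
Row 4: (4,0)A 1/1 · (4,1)A 1/1 · (4,3)A 0/3 · (4,4)B 2/3
Sum over 16 agents: 0/1 + 1/3 + 2/5 + 1/3 + 0/2 + 1/5 + 2/6 + 1/3 + 1/3 + 1/4 + 2/4 + 2/3 + 1/1 + 1/1 + 0/3 + 2/3 = 127/20; mean = 127/20 ÷ 16 = 127/320 = 0.396875 → 0.397.

0.397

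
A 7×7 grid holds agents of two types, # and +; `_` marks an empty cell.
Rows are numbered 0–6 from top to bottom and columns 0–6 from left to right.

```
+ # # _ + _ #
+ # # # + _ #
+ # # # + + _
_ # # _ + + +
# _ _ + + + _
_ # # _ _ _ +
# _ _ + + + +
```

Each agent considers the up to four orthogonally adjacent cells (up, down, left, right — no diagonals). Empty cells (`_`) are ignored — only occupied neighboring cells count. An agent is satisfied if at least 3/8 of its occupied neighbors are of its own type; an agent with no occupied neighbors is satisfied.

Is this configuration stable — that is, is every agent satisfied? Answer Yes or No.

Yes

Row 0: (0,0)+ 1/2 ok · (0,1)# 2/3 ok · (0,2)# 2/2 ok · (0,4)+ 1/1 ok · (0,6)# 1/1 ok
Row 1: (1,0)+ 2/3 ok · (1,1)# 3/4 ok · (1,2)# 4/4 ok · (1,3)# 2/3 ok · (1,4)+ 2/3 ok · (1,6)# 1/1 ok
Row 2: (2,0)+ 1/2 ok · (2,1)# 3/4 ok · (2,2)# 4/4 ok · (2,3)# 2/3 ok · (2,4)+ 3/4 ok · (2,5)+ 2/2 ok
Row 3: (3,1)# 2/2 ok · (3,2)# 2/2 ok · (3,4)+ 3/3 ok · (3,5)+ 4/4 ok · (3,6)+ 1/1 ok
Row 4: (4,0)# 0/0 ok · (4,3)+ 1/1 ok · (4,4)+ 3/3 ok · (4,5)+ 2/2 ok
Row 5: (5,1)# 1/1 ok · (5,2)# 1/1 ok · (5,6)+ 1/1 ok
Row 6: (6,0)# 0/0 ok · (6,3)+ 1/1 ok · (6,4)+ 2/2 ok · (6,5)+ 2/2 ok · (6,6)+ 2/2 ok
All meet the threshold, so the configuration is stable.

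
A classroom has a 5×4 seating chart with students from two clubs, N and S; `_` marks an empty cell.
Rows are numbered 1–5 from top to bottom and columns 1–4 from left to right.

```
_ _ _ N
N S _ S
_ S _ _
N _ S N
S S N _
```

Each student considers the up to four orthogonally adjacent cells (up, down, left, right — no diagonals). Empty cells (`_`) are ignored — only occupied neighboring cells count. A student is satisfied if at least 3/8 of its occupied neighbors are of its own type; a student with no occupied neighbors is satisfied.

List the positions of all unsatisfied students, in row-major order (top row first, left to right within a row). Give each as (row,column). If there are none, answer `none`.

(1,4), (2,1), (2,4), (4,1), (4,3), (4,4), (5,3)

(1,4)N 0/1 not
(2,1)N 0/1 not
(2,2)S 1/2 satisfied
(2,4)S 0/1 not
(3,2)S 1/1 satisfied
(4,1)N 0/1 not
(4,3)S 0/2 not
(4,4)N 0/1 not
(5,1)S 1/2 satisfied
(5,2)S 1/2 satisfied
(5,3)N 0/2 not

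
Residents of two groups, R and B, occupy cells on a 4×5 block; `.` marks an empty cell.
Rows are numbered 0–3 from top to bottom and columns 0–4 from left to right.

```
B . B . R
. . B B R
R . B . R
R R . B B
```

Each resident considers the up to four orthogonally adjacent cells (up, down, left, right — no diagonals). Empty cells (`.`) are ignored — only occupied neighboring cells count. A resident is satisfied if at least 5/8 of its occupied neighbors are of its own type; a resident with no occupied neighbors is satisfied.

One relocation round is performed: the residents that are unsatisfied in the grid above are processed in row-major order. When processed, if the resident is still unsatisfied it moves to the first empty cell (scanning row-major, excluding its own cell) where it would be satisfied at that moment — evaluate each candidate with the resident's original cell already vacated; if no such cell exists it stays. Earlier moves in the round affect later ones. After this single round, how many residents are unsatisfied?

Initially unsatisfied (in order): (1,3), (2,4), (3,4).
  (1,3) → (0,1).
  (2,4) → (2,1).
  (3,4): now satisfied by earlier moves; stays.
Resulting grid:
B B B . R
. . B . R
R R B . .
R R . B B
Unsatisfied now: (2,2).

1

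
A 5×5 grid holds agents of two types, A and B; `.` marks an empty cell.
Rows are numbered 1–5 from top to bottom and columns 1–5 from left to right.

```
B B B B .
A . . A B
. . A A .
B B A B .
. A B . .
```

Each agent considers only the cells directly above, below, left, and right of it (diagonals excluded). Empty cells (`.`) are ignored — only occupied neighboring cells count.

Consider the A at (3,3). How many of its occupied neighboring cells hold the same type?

Occupied neighbors of (3,3): (4,3)=A, (3,4)=A.
Same type (A): 2 of 2.

2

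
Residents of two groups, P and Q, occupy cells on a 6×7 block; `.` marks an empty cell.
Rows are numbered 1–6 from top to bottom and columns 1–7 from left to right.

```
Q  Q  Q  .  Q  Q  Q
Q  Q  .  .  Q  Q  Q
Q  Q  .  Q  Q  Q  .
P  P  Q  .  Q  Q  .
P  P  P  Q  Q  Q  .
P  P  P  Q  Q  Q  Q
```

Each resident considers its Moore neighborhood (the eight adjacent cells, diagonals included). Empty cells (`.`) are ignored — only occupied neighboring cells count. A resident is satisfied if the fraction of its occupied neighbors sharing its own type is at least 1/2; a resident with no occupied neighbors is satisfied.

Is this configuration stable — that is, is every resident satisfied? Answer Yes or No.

Yes

(1,1)Q 3/3 satisfied
(1,2)Q 4/4 satisfied
(1,3)Q 2/2 satisfied
(1,5)Q 3/3 satisfied
(1,6)Q 5/5 satisfied
(1,7)Q 3/3 satisfied
(2,1)Q 5/5 satisfied
(2,2)Q 6/6 satisfied
(2,5)Q 6/6 satisfied
(2,6)Q 7/7 satisfied
(2,7)Q 4/4 satisfied
(3,1)Q 3/5 satisfied
(3,2)Q 4/6 satisfied
(3,4)Q 4/4 satisfied
(3,5)Q 6/6 satisfied
(3,6)Q 6/6 satisfied
(4,1)P 3/5 satisfied
(4,2)P 4/7 satisfied
(4,3)Q 3/6 satisfied
(4,5)Q 7/7 satisfied
(4,6)Q 5/5 satisfied
(5,1)P 5/5 satisfied
(5,2)P 7/8 satisfied
(5,3)P 4/7 satisfied
(5,4)Q 5/7 satisfied
(5,5)Q 7/7 satisfied
(5,6)Q 6/6 satisfied
(6,1)P 3/3 satisfied
(6,2)P 5/5 satisfied
(6,3)P 3/5 satisfied
(6,4)Q 3/5 satisfied
(6,5)Q 5/5 satisfied
(6,6)Q 4/4 satisfied
(6,7)Q 2/2 satisfied
All meet the threshold, so the configuration is stable.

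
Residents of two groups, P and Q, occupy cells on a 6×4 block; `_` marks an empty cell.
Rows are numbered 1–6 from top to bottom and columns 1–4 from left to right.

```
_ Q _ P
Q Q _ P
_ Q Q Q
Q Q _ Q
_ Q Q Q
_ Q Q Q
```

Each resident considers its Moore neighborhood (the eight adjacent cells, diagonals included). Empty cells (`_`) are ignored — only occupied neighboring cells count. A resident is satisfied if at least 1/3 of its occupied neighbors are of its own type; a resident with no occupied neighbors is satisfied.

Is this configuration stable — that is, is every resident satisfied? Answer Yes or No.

Row 1: (1,2)Q 2/2 ✓ · (1,4)P 1/1 ✓
Row 2: (2,1)Q 3/3 ✓ · (2,2)Q 4/4 ✓ · (2,4)P 1/3 ✓
Row 3: (3,2)Q 5/5 ✓ · (3,3)Q 5/6 ✓ · (3,4)Q 2/3 ✓
Row 4: (4,1)Q 3/3 ✓ · (4,2)Q 5/5 ✓ · (4,4)Q 4/4 ✓
Row 5: (5,2)Q 5/5 ✓ · (5,3)Q 7/7 ✓ · (5,4)Q 4/4 ✓
Row 6: (6,2)Q 3/3 ✓ · (6,3)Q 5/5 ✓ · (6,4)Q 3/3 ✓
All meet the threshold, so the configuration is stable.

Yes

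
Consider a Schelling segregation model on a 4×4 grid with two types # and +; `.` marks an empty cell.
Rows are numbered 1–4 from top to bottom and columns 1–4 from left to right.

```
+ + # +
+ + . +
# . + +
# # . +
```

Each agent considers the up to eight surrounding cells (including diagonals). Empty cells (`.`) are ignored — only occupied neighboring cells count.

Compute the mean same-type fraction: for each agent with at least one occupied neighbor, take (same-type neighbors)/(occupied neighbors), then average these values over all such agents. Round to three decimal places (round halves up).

(1,1)+ 3/3
(1,2)+ 3/4
(1,3)# 0/4
(1,4)+ 1/2
(2,1)+ 3/4
(2,2)+ 4/6
(2,4)+ 3/4
(3,1)# 2/4
(3,3)+ 4/5
(3,4)+ 3/3
(4,1)# 2/2
(4,2)# 2/3
(4,4)+ 2/2
Sum over 13 agents: 3/3 + 3/4 + 0/4 + 1/2 + 3/4 + 4/6 + 3/4 + 2/4 + 4/5 + 3/3 + 2/2 + 2/3 + 2/2 = 563/60; mean = 563/60 ÷ 13 = 563/780 = 0.721794… → 0.722.

0.722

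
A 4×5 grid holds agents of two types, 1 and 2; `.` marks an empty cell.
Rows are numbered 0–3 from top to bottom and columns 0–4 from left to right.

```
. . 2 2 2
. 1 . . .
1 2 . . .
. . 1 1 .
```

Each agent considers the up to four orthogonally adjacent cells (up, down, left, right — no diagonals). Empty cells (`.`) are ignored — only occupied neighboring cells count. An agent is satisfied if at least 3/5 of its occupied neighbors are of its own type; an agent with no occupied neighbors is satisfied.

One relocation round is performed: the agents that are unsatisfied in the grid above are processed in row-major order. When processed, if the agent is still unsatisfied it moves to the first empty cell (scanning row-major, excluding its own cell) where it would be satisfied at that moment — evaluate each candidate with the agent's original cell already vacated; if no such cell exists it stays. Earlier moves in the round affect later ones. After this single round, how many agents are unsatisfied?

0

Initially unsatisfied (in order): (1,1), (2,0), (2,1).
  (1,1) → (0,0).
  (2,0) → (1,0).
  (2,1): now satisfied by earlier moves; stays.
Resulting grid:
1 . 2 2 2
1 . . . .
. 2 . . .
. . 1 1 .
All satisfied now.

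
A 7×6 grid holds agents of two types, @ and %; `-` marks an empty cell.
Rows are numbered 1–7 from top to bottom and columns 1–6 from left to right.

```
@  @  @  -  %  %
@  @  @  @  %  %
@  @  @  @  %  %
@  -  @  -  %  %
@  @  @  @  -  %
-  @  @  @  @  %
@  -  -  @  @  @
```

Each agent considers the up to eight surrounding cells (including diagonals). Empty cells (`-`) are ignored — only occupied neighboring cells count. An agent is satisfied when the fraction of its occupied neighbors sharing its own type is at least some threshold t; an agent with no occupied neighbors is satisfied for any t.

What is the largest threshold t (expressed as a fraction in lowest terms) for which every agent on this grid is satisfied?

1/4

Row 1: (1,1)@ 3/3 · (1,2)@ 5/5 · (1,3)@ 4/4 · (1,5)% 3/4 · (1,6)% 3/3
Row 2: (2,1)@ 5/5 · (2,2)@ 8/8 · (2,3)@ 7/7 · (2,4)@ 4/7 · (2,5)% 5/7 · (2,6)% 5/5
Row 3: (3,1)@ 4/4 · (3,2)@ 7/7 · (3,3)@ 6/6 · (3,4)@ 4/7 · (3,5)% 5/7 · (3,6)% 5/5
Row 4: (4,1)@ 4/4 · (4,3)@ 6/6 · (4,5)% 4/6 · (4,6)% 4/4
Row 5: (5,1)@ 3/3 · (5,2)@ 6/6 · (5,3)@ 6/6 · (5,4)@ 5/6 · (5,6)% 3/4
Row 6: (6,2)@ 5/5 · (6,3)@ 6/6 · (6,4)@ 6/6 · (6,5)@ 5/7 · (6,6)% 1/4
Row 7: (7,1)@ 1/1 · (7,4)@ 4/4 · (7,5)@ 4/5 · (7,6)@ 2/3
The smallest same-type fraction is 1/4 at (6,6), which reduces to 1/4. Any threshold above that leaves this agent unsatisfied.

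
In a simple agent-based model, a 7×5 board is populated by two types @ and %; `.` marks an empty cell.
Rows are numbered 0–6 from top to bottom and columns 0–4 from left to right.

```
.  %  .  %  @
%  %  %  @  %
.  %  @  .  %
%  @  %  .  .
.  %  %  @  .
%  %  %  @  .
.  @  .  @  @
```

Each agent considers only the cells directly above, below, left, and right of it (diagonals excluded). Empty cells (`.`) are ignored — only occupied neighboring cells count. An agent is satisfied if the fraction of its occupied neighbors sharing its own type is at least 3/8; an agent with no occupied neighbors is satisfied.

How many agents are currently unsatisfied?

11

(0,1)% 1/1 ok
(0,3)% 0/2 unhappy
(0,4)@ 0/2 unhappy
(1,0)% 1/1 ok
(1,1)% 4/4 ok
(1,2)% 1/3 unhappy
(1,3)@ 0/3 unhappy
(1,4)% 1/3 unhappy
(2,1)% 1/3 unhappy
(2,2)@ 0/3 unhappy
(2,4)% 1/1 ok
(3,0)% 0/1 unhappy
(3,1)@ 0/4 unhappy
(3,2)% 1/3 unhappy
(4,1)% 2/3 ok
(4,2)% 3/4 ok
(4,3)@ 1/2 ok
(5,0)% 1/1 ok
(5,1)% 3/4 ok
(5,2)% 2/3 ok
(5,3)@ 2/3 ok
(6,1)@ 0/1 unhappy
(6,3)@ 2/2 ok
(6,4)@ 1/1 ok
Unsatisfied: (0,3), (0,4), (1,2), (1,3), (1,4), (2,1), (2,2), (3,0), (3,1), (3,2), (6,1) — 11 in total.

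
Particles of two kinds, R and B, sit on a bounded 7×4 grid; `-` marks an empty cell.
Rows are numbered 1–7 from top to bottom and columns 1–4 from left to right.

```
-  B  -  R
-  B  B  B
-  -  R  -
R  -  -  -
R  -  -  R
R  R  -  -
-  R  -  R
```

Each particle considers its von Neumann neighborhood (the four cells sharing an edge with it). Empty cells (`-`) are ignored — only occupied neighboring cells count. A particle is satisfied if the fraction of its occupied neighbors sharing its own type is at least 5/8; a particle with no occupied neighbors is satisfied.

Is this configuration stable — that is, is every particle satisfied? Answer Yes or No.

Row 1: (1,2)B 1/1 ✓ · (1,4)R 0/1 ✗
Row 2: (2,2)B 2/2 ✓ · (2,3)B 2/3 ✓ · (2,4)B 1/2 ✗
Row 3: (3,3)R 0/1 ✗
Row 4: (4,1)R 1/1 ✓
Row 5: (5,1)R 2/2 ✓ · (5,4)R 0/0 ✓
Row 6: (6,1)R 2/2 ✓ · (6,2)R 2/2 ✓
Row 7: (7,2)R 1/1 ✓ · (7,4)R 0/0 ✓
For instance (1,4) has only 0/1 same-type neighbors, below 5/8.

No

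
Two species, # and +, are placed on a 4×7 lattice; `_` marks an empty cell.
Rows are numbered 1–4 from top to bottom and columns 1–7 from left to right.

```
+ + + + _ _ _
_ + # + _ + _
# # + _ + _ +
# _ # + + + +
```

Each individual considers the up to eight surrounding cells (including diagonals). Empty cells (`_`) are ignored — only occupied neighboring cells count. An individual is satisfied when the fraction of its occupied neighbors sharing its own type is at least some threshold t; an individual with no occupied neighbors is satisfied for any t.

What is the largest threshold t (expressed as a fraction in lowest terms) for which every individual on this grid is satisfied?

1/7

Row 1: (1,1)+ 2/2 · (1,2)+ 3/4 · (1,3)+ 4/5 · (1,4)+ 2/3
Row 2: (2,2)+ 4/7 · (2,3)# 1/7 · (2,4)+ 4/5 · (2,6)+ 2/2
Row 3: (3,1)# 2/3 · (3,2)# 4/6 · (3,3)+ 3/6 · (3,5)+ 5/5 · (3,7)+ 3/3
Row 4: (4,1)# 2/2 · (4,3)# 1/3 · (4,4)+ 3/4 · (4,5)+ 3/3 · (4,6)+ 4/4 · (4,7)+ 2/2
The smallest same-type fraction is 1/7 at (2,3), which reduces to 1/7. Any threshold above that leaves this individual unsatisfied.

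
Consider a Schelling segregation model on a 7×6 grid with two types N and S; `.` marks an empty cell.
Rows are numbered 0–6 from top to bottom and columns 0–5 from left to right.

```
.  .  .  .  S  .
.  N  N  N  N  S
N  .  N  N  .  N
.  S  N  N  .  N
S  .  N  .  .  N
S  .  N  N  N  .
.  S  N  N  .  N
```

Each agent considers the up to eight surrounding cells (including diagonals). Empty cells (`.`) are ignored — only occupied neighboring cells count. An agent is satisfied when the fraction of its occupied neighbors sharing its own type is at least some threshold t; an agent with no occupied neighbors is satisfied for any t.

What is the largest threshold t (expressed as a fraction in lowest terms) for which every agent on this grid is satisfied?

1/5

(0,4)S 1/3
(1,1)N 3/3
(1,2)N 4/4
(1,3)N 4/5
(1,4)N 3/5
(1,5)S 1/3
(2,0)N 1/2
(2,2)N 6/7
(2,3)N 6/6
(2,5)N 2/3
(3,1)S 1/5
(3,2)N 4/5
(3,3)N 4/4
(3,5)N 2/2
(4,0)S 2/2
(4,2)N 4/5
(4,5)N 2/2
(5,0)S 2/2
(5,2)N 4/5
(5,3)N 5/5
(5,4)N 4/4
(6,1)S 1/3
(6,2)N 3/4
(6,3)N 4/4
(6,5)N 1/1
The smallest same-type fraction is 1/5 at (3,1), which reduces to 1/5. Any threshold above that leaves this agent unsatisfied.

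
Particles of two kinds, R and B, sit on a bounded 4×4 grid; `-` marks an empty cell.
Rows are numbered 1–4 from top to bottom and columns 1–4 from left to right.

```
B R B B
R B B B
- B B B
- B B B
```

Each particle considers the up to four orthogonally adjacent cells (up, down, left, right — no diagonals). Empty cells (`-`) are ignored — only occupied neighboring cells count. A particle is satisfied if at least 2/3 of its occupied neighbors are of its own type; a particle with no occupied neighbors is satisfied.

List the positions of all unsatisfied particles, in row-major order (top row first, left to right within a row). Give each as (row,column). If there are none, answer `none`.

(1,1)B 0/2 unhappy
(1,2)R 0/3 unhappy
(1,3)B 2/3 ok
(1,4)B 2/2 ok
(2,1)R 0/2 unhappy
(2,2)B 2/4 unhappy
(2,3)B 4/4 ok
(2,4)B 3/3 ok
(3,2)B 3/3 ok
(3,3)B 4/4 ok
(3,4)B 3/3 ok
(4,2)B 2/2 ok
(4,3)B 3/3 ok
(4,4)B 2/2 ok

(1,1), (1,2), (2,1), (2,2)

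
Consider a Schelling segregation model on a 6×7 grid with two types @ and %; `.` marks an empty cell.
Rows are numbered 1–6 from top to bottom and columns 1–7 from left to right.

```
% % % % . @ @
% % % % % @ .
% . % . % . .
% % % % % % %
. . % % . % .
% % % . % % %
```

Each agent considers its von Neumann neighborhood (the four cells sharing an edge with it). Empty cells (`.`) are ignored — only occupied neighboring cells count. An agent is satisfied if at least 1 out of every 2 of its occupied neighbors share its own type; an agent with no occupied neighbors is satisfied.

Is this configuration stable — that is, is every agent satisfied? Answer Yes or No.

Yes

Row 1: (1,1)% 2/2 satisfied · (1,2)% 3/3 satisfied · (1,3)% 3/3 satisfied · (1,4)% 2/2 satisfied · (1,6)@ 2/2 satisfied · (1,7)@ 1/1 satisfied
Row 2: (2,1)% 3/3 satisfied · (2,2)% 3/3 satisfied · (2,3)% 4/4 satisfied · (2,4)% 3/3 satisfied · (2,5)% 2/3 satisfied · (2,6)@ 1/2 satisfied
Row 3: (3,1)% 2/2 satisfied · (3,3)% 2/2 satisfied · (3,5)% 2/2 satisfied
Row 4: (4,1)% 2/2 satisfied · (4,2)% 2/2 satisfied · (4,3)% 4/4 satisfied · (4,4)% 3/3 satisfied · (4,5)% 3/3 satisfied · (4,6)% 3/3 satisfied · (4,7)% 1/1 satisfied
Row 5: (5,3)% 3/3 satisfied · (5,4)% 2/2 satisfied · (5,6)% 2/2 satisfied
Row 6: (6,1)% 1/1 satisfied · (6,2)% 2/2 satisfied · (6,3)% 2/2 satisfied · (6,5)% 1/1 satisfied · (6,6)% 3/3 satisfied · (6,7)% 1/1 satisfied
All meet the threshold, so the configuration is stable.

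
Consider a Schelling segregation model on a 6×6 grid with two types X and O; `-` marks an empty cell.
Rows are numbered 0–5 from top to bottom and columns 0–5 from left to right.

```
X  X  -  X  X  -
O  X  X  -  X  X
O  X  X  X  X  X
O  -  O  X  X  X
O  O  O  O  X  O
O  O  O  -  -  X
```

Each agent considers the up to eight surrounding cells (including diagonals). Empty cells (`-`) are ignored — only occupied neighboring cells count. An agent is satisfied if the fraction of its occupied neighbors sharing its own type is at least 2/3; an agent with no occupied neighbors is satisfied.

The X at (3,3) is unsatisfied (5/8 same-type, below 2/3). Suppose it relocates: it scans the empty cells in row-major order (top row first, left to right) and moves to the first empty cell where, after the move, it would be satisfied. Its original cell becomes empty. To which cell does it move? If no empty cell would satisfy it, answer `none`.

(0,2)

Vacating (3,3). Empty cells in order:
  (0,2): 4/4 same-type → satisfied — stop here.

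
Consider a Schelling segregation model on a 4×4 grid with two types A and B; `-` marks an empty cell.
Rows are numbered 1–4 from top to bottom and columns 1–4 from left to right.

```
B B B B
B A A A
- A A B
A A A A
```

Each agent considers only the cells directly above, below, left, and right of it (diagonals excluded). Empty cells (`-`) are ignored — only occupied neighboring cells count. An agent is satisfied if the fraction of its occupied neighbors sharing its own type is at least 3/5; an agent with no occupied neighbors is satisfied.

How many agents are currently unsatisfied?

6

Row 1: (1,1)B 2/2 ✓ · (1,2)B 2/3 ✓ · (1,3)B 2/3 ✓ · (1,4)B 1/2 ✗
Row 2: (2,1)B 1/2 ✗ · (2,2)A 2/4 ✗ · (2,3)A 3/4 ✓ · (2,4)A 1/3 ✗
Row 3: (3,2)A 3/3 ✓ · (3,3)A 3/4 ✓ · (3,4)B 0/3 ✗
Row 4: (4,1)A 1/1 ✓ · (4,2)A 3/3 ✓ · (4,3)A 3/3 ✓ · (4,4)A 1/2 ✗
Unsatisfied: (1,4), (2,1), (2,2), (2,4), (3,4), (4,4) — 6 in total.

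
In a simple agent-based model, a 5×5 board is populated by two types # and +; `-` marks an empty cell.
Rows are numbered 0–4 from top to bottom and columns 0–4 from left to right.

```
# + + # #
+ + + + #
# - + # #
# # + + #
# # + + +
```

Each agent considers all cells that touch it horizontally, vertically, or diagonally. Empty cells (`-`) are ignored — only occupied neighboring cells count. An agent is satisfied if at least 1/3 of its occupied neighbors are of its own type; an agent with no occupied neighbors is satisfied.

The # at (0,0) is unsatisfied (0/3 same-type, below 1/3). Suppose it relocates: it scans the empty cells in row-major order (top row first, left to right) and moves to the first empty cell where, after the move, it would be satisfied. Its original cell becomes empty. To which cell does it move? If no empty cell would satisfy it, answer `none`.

(2,1)

Vacating (0,0). Empty cells in order:
  (2,1): 3/8 same-type → satisfied — stop here.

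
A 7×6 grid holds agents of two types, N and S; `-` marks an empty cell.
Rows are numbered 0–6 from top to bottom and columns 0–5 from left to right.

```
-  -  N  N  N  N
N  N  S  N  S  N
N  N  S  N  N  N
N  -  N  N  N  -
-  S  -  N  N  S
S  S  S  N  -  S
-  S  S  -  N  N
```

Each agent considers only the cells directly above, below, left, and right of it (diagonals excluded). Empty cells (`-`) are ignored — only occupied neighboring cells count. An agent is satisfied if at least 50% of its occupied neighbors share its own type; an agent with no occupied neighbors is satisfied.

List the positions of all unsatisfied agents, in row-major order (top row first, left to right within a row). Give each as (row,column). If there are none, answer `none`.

(1,2), (1,4), (2,2)

(0,2)N 1/2 satisfied
(0,3)N 3/3 satisfied
(0,4)N 2/3 satisfied
(0,5)N 2/2 satisfied
(1,0)N 2/2 satisfied
(1,1)N 2/3 satisfied
(1,2)S 1/4 not
(1,3)N 2/4 satisfied
(1,4)S 0/4 not
(1,5)N 2/3 satisfied
(2,0)N 3/3 satisfied
(2,1)N 2/3 satisfied
(2,2)S 1/4 not
(2,3)N 3/4 satisfied
(2,4)N 3/4 satisfied
(2,5)N 2/2 satisfied
(3,0)N 1/1 satisfied
(3,2)N 1/2 satisfied
(3,3)N 4/4 satisfied
(3,4)N 3/3 satisfied
(4,1)S 1/1 satisfied
(4,3)N 3/3 satisfied
(4,4)N 2/3 satisfied
(4,5)S 1/2 satisfied
(5,0)S 1/1 satisfied
(5,1)S 4/4 satisfied
(5,2)S 2/3 satisfied
(5,3)N 1/2 satisfied
(5,5)S 1/2 satisfied
(6,1)S 2/2 satisfied
(6,2)S 2/2 satisfied
(6,4)N 1/1 satisfied
(6,5)N 1/2 satisfied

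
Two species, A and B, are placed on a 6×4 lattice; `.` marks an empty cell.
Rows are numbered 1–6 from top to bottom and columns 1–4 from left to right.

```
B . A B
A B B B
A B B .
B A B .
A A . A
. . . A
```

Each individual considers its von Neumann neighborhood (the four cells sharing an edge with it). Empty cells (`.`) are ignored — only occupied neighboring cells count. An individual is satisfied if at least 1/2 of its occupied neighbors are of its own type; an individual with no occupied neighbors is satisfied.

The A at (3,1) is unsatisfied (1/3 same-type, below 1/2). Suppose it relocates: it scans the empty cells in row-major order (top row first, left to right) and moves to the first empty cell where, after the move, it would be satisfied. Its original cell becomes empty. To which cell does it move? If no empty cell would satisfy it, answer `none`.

(4,4)

Vacating (3,1). Empty cells in order:
  (1,2): 1/3 same-type → still unsatisfied.
  (3,4): 0/2 same-type → still unsatisfied.
  (4,4): 1/2 same-type → satisfied — stop here.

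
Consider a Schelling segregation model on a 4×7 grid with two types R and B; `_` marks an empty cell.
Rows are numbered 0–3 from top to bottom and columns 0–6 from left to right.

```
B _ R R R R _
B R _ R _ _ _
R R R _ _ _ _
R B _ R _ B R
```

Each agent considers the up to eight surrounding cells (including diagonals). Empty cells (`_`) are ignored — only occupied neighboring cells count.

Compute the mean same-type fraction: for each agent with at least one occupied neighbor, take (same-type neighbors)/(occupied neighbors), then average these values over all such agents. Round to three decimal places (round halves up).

0.634

(0,0)B 1/2
(0,2)R 3/3
(0,3)R 3/3
(0,4)R 3/3
(0,5)R 1/1
(1,0)B 1/4
(1,1)R 4/6
(1,3)R 4/4
(2,0)R 3/5
(2,1)R 4/6
(2,2)R 4/5
(3,0)R 2/3
(3,1)B 0/4
(3,3)R 1/1
(3,5)B 0/1
(3,6)R 0/1
Sum over 16 agents: 1/2 + 3/3 + 3/3 + 3/3 + 1/1 + 1/4 + 4/6 + 4/4 + 3/5 + 4/6 + 4/5 + 2/3 + 0/4 + 1/1 + 0/1 + 0/1 = 203/20; mean = 203/20 ÷ 16 = 203/320 = 0.634375 → 0.634.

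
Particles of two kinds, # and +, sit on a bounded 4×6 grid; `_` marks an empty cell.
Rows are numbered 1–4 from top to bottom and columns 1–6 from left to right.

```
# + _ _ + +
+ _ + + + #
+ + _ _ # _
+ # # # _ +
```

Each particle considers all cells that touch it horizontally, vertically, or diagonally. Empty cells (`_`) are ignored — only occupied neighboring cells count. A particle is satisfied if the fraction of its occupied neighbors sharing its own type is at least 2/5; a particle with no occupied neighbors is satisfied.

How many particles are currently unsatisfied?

4

(1,1)# 0/2 ✗
(1,2)+ 2/3 ✓
(1,5)+ 3/4 ✓
(1,6)+ 2/3 ✓
(2,1)+ 3/4 ✓
(2,3)+ 3/3 ✓
(2,4)+ 3/4 ✓
(2,5)+ 3/5 ✓
(2,6)# 1/4 ✗
(3,1)+ 3/4 ✓
(3,2)+ 4/6 ✓
(3,5)# 2/5 ✓
(4,1)+ 2/3 ✓
(4,2)# 1/4 ✗
(4,3)# 2/3 ✓
(4,4)# 2/2 ✓
(4,6)+ 0/1 ✗
Unsatisfied: (1,1), (2,6), (4,2), (4,6) — 4 in total.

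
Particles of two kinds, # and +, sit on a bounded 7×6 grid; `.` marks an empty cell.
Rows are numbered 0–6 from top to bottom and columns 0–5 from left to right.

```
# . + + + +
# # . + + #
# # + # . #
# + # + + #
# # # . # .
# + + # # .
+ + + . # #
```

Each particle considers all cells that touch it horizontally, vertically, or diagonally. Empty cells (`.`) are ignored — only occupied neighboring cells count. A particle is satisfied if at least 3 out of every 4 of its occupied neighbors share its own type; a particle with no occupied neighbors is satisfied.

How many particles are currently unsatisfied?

Row 0: (0,0)# 2/2 ✓ · (0,2)+ 2/3 ✗ · (0,3)+ 4/4 ✓ · (0,4)+ 4/5 ✓ · (0,5)+ 2/3 ✗
Row 1: (1,0)# 4/4 ✓ · (1,1)# 4/6 ✗ · (1,3)+ 5/6 ✓ · (1,4)+ 4/7 ✗ · (1,5)# 1/4 ✗
Row 2: (2,0)# 4/5 ✓ · (2,1)# 5/7 ✗ · (2,2)+ 3/7 ✗ · (2,3)# 1/6 ✗ · (2,5)# 2/4 ✗
Row 3: (3,0)# 4/5 ✓ · (3,1)+ 1/8 ✗ · (3,2)# 4/7 ✗ · (3,3)+ 2/6 ✗ · (3,4)+ 1/5 ✗ · (3,5)# 2/3 ✗
Row 4: (4,0)# 3/5 ✗ · (4,1)# 5/8 ✗ · (4,2)# 3/7 ✗ · (4,4)# 3/5 ✗
Row 5: (5,0)# 2/5 ✗ · (5,1)+ 4/8 ✗ · (5,2)+ 3/6 ✗ · (5,3)# 4/6 ✗ · (5,4)# 4/4 ✓
Row 6: (6,0)+ 2/3 ✗ · (6,1)+ 4/5 ✓ · (6,2)+ 3/4 ✓ · (6,4)# 3/3 ✓ · (6,5)# 2/2 ✓
Unsatisfied: (0,2), (0,5), (1,1), (1,4), (1,5), (2,1), (2,2), (2,3), (2,5), (3,1), (3,2), (3,3), (3,4), (3,5), (4,0), (4,1), (4,2), (4,4), (5,0), (5,1), (5,2), (5,3), (6,0) — 23 in total.

23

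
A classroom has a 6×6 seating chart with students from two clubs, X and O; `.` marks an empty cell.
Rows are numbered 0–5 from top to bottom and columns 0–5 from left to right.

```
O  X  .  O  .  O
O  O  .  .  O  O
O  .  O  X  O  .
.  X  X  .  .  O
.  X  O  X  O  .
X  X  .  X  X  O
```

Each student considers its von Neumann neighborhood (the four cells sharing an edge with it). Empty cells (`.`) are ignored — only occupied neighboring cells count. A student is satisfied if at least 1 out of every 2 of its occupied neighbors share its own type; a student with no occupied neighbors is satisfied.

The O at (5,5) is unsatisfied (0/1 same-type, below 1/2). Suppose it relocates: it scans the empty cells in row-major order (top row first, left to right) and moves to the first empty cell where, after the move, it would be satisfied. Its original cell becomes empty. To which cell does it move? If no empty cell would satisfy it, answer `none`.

(0,2)

Vacating (5,5). Empty cells in order:
  (0,2): 1/2 same-type → satisfied — stop here.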